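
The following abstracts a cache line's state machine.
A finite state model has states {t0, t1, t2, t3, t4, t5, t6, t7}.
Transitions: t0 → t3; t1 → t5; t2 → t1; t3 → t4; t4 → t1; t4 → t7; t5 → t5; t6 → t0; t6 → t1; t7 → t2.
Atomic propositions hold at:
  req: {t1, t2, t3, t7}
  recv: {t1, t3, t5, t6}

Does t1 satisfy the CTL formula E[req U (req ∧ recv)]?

Sat(req ∧ recv) = {t1, t3}
E[req U (req ∧ recv)]: least fixpoint, start Z0 = Sat((req ∧ recv)) = {t1, t3}, add states in Sat(req) with some successor in Z. Z1 = {t1, t2, t3}; Z2 = {t1, t2, t3, t7}; fixed.
Sat(E[req U (req ∧ recv)]) = {t1, t2, t3, t7}
t1 ∈ Sat(E[req U (req ∧ recv)]) = {t1, t2, t3, t7}, so the formula holds at t1.

Yes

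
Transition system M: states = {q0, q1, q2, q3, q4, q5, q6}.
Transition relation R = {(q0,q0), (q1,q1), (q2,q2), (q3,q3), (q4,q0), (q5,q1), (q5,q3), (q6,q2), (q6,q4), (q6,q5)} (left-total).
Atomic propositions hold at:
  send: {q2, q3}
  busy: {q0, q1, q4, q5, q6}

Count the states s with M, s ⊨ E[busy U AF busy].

5

AF busy: least fixpoint, start Z0 = {q0, q1, q4, q5, q6}, add states with every successor in Z. Already a fixed point.
Sat(AF busy) = {q0, q1, q4, q5, q6}
E[busy U AF busy]: least fixpoint, start Z0 = Sat(AF busy) = {q0, q1, q4, q5, q6}, add states in Sat(busy) with some successor in Z. Already a fixed point.
Sat(E[busy U AF busy]) = {q0, q1, q4, q5, q6}
|Sat(E[busy U AF busy])| = |{q0, q1, q4, q5, q6}| = 5.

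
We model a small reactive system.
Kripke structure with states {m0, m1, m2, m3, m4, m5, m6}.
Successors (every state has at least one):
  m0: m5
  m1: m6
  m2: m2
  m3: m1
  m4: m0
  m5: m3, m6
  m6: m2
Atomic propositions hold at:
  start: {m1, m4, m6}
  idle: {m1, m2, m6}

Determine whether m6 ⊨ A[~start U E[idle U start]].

Yes

Sat(~start) = {m0, m2, m3, m5}
E[idle U start]: least fixpoint, start Z0 = Sat(start) = {m1, m4, m6}, add states in Sat(idle) with some successor in Z. Already a fixed point.
Sat(E[idle U start]) = {m1, m4, m6}
A[~start U E[idle U start]]: least fixpoint, start Z0 = Sat(E[idle U start]) = {m1, m4, m6}, add states in Sat(~start) with every successor in Z. Z1 = {m1, m3, m4, m6}; Z2 = {m1, m3, m4, m5, m6}; Z3 = {m0, m1, m3, m4, m5, m6}; fixed.
Sat(A[~start U E[idle U start]]) = {m0, m1, m3, m4, m5, m6}
m6 ∈ Sat(A[~start U E[idle U start]]) = {m0, m1, m3, m4, m5, m6}, so the formula holds at m6.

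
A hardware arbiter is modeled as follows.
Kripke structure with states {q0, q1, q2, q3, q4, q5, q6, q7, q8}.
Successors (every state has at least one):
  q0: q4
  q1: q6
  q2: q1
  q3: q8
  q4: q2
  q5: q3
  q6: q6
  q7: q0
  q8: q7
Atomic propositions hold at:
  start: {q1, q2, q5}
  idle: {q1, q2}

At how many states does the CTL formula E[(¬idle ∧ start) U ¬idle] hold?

Sat(¬idle) = {q0, q3, q4, q5, q6, q7, q8}
Sat(¬idle ∧ start) = {q5}
E[(¬idle ∧ start) U ¬idle]: least fixpoint, start Z0 = Sat(¬idle) = {q0, q3, q4, q5, q6, q7, q8}, add states in Sat(¬idle ∧ start) with some successor in Z. Already a fixed point.
Sat(E[(¬idle ∧ start) U ¬idle]) = {q0, q3, q4, q5, q6, q7, q8}
|Sat(E[(¬idle ∧ start) U ¬idle])| = |{q0, q3, q4, q5, q6, q7, q8}| = 7.

7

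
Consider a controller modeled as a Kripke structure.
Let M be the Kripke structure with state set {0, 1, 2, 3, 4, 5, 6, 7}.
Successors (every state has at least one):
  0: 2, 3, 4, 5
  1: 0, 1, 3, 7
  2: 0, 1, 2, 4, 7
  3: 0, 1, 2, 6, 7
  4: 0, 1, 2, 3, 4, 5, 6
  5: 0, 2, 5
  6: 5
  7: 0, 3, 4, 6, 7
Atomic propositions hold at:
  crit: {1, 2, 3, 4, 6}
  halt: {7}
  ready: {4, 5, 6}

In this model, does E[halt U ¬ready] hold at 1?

Yes

Sat(¬ready) = {0, 1, 2, 3, 7}
E[halt U ¬ready]: least fixpoint, start Z0 = Sat(¬ready) = {0, 1, 2, 3, 7}, add states in Sat(halt) with some successor in Z. Already a fixed point.
Sat(E[halt U ¬ready]) = {0, 1, 2, 3, 7}
1 ∈ Sat(E[halt U ¬ready]) = {0, 1, 2, 3, 7}, so the formula holds at 1.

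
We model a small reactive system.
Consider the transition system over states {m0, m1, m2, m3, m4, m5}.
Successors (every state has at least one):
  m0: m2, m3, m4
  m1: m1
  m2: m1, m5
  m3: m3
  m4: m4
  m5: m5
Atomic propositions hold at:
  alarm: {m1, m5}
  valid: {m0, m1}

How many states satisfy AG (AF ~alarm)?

Sat(~alarm) = {m0, m2, m3, m4}
AF ~alarm: least fixpoint, start Z0 = {m0, m2, m3, m4}, add states with every successor in Z. Already a fixed point.
Sat(AF ~alarm) = {m0, m2, m3, m4}
AG (AF ~alarm): greatest fixpoint, start Z0 = {m0, m2, m3, m4}, keep only states in Sat with every successor in Z. Z1 = {m0, m3, m4}; Z2 = {m3, m4}; fixed.
Sat(AG (AF ~alarm)) = {m3, m4}
|Sat(AG (AF ~alarm))| = |{m3, m4}| = 2.

2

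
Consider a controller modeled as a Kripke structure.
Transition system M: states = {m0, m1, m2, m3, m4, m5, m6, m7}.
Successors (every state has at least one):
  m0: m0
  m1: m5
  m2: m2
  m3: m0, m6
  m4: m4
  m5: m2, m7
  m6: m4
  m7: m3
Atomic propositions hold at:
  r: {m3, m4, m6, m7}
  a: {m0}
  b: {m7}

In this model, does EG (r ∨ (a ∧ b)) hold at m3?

Yes

Sat(a ∧ b) = ∅
Sat(r ∨ (a ∧ b)) = {m3, m4, m6, m7}
EG (r ∨ (a ∧ b)): greatest fixpoint, start Z0 = {m3, m4, m6, m7}, keep only states in Sat with some successor in Z. Already a fixed point.
Sat(EG (r ∨ (a ∧ b))) = {m3, m4, m6, m7}
m3 ∈ Sat(EG (r ∨ (a ∧ b))) = {m3, m4, m6, m7}, so the formula holds at m3.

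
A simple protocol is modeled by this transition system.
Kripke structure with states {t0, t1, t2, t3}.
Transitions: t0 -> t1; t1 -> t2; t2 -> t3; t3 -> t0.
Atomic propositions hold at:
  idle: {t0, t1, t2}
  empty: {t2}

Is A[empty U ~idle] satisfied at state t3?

Yes

Sat(~idle) = {t3}
A[empty U ~idle]: least fixpoint, start Z0 = Sat(~idle) = {t3}, add states in Sat(empty) with every successor in Z. Z1 = {t2, t3}; fixed.
Sat(A[empty U ~idle]) = {t2, t3}
t3 ∈ Sat(A[empty U ~idle]) = {t2, t3}, so the formula holds at t3.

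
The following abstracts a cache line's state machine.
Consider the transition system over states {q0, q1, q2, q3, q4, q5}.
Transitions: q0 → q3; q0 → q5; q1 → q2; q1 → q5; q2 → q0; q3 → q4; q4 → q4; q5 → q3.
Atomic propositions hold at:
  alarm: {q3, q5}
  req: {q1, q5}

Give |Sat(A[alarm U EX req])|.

2

Sat(EX req) = {s : some successor in {q1, q5}} = {q0, q1}
A[alarm U EX req]: least fixpoint, start Z0 = Sat(EX req) = {q0, q1}, add states in Sat(alarm) with every successor in Z. Already a fixed point.
Sat(A[alarm U EX req]) = {q0, q1}
|Sat(A[alarm U EX req])| = |{q0, q1}| = 2.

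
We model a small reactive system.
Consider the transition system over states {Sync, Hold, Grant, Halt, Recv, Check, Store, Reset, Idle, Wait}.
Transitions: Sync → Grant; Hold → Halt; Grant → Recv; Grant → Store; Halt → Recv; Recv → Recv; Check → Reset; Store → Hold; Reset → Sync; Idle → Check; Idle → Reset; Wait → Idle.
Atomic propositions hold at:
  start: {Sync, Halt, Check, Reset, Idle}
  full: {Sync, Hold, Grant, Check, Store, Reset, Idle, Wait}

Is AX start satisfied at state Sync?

Sat(AX start) = {s : every successor in {Sync, Halt, Check, Reset, Idle}} = {Hold, Check, Reset, Idle, Wait}
Sync ∉ Sat(AX start) = {Hold, Check, Reset, Idle, Wait}, so the formula does not hold at Sync.

No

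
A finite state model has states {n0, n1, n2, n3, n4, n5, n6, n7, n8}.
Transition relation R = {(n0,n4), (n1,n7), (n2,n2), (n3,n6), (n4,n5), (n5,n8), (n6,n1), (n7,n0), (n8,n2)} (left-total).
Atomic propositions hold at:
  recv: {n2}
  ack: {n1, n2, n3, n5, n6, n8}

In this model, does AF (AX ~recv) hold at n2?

No

Sat(~recv) = {n0, n1, n3, n4, n5, n6, n7, n8}
Sat(AX ~recv) = {s : every successor in {n0, n1, n3, n4, n5, n6, n7, n8}} = {n0, n1, n3, n4, n5, n6, n7}
AF (AX ~recv): least fixpoint, start Z0 = {n0, n1, n3, n4, n5, n6, n7}, add states with every successor in Z. Already a fixed point.
Sat(AF (AX ~recv)) = {n0, n1, n3, n4, n5, n6, n7}
n2 ∉ Sat(AF (AX ~recv)) = {n0, n1, n3, n4, n5, n6, n7}, so the formula does not hold at n2.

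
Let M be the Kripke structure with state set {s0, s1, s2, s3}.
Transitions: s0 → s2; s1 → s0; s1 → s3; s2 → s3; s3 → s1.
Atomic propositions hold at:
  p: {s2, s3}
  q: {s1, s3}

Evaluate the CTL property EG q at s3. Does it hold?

EG q: greatest fixpoint, start Z0 = {s1, s3}, keep only states in Sat with some successor in Z. Already a fixed point.
Sat(EG q) = {s1, s3}
s3 ∈ Sat(EG q) = {s1, s3}, so the formula holds at s3.

Yes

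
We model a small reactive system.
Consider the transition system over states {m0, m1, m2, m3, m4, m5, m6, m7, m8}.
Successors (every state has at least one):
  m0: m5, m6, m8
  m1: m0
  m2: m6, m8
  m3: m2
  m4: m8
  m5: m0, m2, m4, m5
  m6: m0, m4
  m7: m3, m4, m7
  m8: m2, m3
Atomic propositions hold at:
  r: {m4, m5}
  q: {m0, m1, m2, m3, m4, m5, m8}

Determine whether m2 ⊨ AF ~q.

No

Sat(~q) = {m6, m7}
AF ~q: least fixpoint, start Z0 = {m6, m7}, add states with every successor in Z. Already a fixed point.
Sat(AF ~q) = {m6, m7}
m2 ∉ Sat(AF ~q) = {m6, m7}, so the formula does not hold at m2.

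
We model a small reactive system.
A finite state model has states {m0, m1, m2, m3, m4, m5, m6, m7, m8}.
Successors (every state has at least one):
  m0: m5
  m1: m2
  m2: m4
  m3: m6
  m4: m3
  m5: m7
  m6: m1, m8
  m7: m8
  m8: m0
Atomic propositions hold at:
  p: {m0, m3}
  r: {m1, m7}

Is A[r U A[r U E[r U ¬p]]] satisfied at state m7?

Yes

Sat(¬p) = {m1, m2, m4, m5, m6, m7, m8}
E[r U ¬p]: least fixpoint, start Z0 = Sat(¬p) = {m1, m2, m4, m5, m6, m7, m8}, add states in Sat(r) with some successor in Z. Already a fixed point.
Sat(E[r U ¬p]) = {m1, m2, m4, m5, m6, m7, m8}
A[r U E[r U ¬p]]: least fixpoint, start Z0 = Sat(E[r U ¬p]) = {m1, m2, m4, m5, m6, m7, m8}, add states in Sat(r) with every successor in Z. Already a fixed point.
Sat(A[r U E[r U ¬p]]) = {m1, m2, m4, m5, m6, m7, m8}
A[r U A[r U E[r U ¬p]]]: least fixpoint, start Z0 = Sat(A[r U E[r U ¬p]]) = {m1, m2, m4, m5, m6, m7, m8}, add states in Sat(r) with every successor in Z. Already a fixed point.
Sat(A[r U A[r U E[r U ¬p]]]) = {m1, m2, m4, m5, m6, m7, m8}
m7 ∈ Sat(A[r U A[r U E[r U ¬p]]]) = {m1, m2, m4, m5, m6, m7, m8}, so the formula holds at m7.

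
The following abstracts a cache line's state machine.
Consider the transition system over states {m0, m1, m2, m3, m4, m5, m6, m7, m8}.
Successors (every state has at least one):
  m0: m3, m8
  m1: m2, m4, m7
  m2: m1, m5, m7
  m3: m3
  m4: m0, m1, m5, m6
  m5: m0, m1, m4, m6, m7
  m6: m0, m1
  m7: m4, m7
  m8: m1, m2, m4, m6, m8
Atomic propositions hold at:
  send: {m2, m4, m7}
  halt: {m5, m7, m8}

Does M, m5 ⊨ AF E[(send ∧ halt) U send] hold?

Sat(send ∧ halt) = {m7}
E[(send ∧ halt) U send]: least fixpoint, start Z0 = Sat(send) = {m2, m4, m7}, add states in Sat(send ∧ halt) with some successor in Z. Already a fixed point.
Sat(E[(send ∧ halt) U send]) = {m2, m4, m7}
AF E[(send ∧ halt) U send]: least fixpoint, start Z0 = {m2, m4, m7}, add states with every successor in Z. Z1 = {m1, m2, m4, m7}; fixed.
Sat(AF E[(send ∧ halt) U send]) = {m1, m2, m4, m7}
m5 ∉ Sat(AF E[(send ∧ halt) U send]) = {m1, m2, m4, m7}, so the formula does not hold at m5.

No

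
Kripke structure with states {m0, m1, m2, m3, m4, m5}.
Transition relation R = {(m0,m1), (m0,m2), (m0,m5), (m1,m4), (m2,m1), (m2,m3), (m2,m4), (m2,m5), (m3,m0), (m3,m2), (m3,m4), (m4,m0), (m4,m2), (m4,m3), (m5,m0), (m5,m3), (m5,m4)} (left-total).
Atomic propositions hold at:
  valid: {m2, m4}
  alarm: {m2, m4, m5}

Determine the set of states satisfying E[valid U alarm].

{m2, m4, m5}

E[valid U alarm]: least fixpoint, start Z0 = Sat(alarm) = {m2, m4, m5}, add states in Sat(valid) with some successor in Z. Already a fixed point.
Sat(E[valid U alarm]) = {m2, m4, m5}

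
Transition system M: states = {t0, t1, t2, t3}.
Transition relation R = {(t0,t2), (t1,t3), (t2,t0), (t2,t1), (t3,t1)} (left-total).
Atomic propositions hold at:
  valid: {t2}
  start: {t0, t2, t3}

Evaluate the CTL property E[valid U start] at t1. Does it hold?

E[valid U start]: least fixpoint, start Z0 = Sat(start) = {t0, t2, t3}, add states in Sat(valid) with some successor in Z. Already a fixed point.
Sat(E[valid U start]) = {t0, t2, t3}
t1 ∉ Sat(E[valid U start]) = {t0, t2, t3}, so the formula does not hold at t1.

No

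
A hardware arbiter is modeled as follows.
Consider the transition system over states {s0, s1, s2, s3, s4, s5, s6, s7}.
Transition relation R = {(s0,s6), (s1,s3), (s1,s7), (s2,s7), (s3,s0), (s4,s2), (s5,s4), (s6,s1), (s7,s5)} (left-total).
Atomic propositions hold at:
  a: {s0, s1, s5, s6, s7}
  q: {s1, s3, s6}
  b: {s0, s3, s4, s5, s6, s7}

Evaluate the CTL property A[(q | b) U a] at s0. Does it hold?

Yes

Sat(q | b) = {s0, s1, s3, s4, s5, s6, s7}
A[(q | b) U a]: least fixpoint, start Z0 = Sat(a) = {s0, s1, s5, s6, s7}, add states in Sat(q | b) with every successor in Z. Z1 = {s0, s1, s3, s5, s6, s7}; fixed.
Sat(A[(q | b) U a]) = {s0, s1, s3, s5, s6, s7}
s0 ∈ Sat(A[(q | b) U a]) = {s0, s1, s3, s5, s6, s7}, so the formula holds at s0.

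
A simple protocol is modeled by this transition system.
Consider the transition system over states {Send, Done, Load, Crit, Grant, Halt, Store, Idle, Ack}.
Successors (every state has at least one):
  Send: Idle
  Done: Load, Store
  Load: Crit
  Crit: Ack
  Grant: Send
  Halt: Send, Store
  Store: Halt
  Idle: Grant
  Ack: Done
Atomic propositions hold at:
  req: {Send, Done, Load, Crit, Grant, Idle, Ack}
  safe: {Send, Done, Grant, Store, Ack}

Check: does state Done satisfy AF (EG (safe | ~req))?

Sat(~req) = {Halt, Store}
Sat(safe | ~req) = {Send, Done, Grant, Halt, Store, Ack}
EG (safe | ~req): greatest fixpoint, start Z0 = {Send, Done, Grant, Halt, Store, Ack}, keep only states in Sat with some successor in Z. Z1 = {Done, Grant, Halt, Store, Ack}; Z2 = {Done, Halt, Store, Ack}; fixed.
Sat(EG (safe | ~req)) = {Done, Halt, Store, Ack}
AF (EG (safe | ~req)): least fixpoint, start Z0 = {Done, Halt, Store, Ack}, add states with every successor in Z. Z1 = {Done, Crit, Halt, Store, Ack}; Z2 = {Done, Load, Crit, Halt, Store, Ack}; fixed.
Sat(AF (EG (safe | ~req))) = {Done, Load, Crit, Halt, Store, Ack}
Done ∈ Sat(AF (EG (safe | ~req))) = {Done, Load, Crit, Halt, Store, Ack}, so the formula holds at Done.

Yes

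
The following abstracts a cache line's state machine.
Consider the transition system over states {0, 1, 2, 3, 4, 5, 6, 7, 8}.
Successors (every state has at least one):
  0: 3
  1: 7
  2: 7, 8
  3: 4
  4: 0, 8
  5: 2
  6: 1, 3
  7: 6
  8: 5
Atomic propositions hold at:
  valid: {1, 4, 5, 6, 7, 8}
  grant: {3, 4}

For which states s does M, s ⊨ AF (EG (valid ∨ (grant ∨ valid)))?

{1, 6, 7}

Sat(grant ∨ valid) = {1, 3, 4, 5, 6, 7, 8}
Sat(valid ∨ (grant ∨ valid)) = {1, 3, 4, 5, 6, 7, 8}
EG (valid ∨ (grant ∨ valid)): greatest fixpoint, start Z0 = {1, 3, 4, 5, 6, 7, 8}, keep only states in Sat with some successor in Z. Z1 = {1, 3, 4, 6, 7, 8}; Z2 = {1, 3, 4, 6, 7}; Z3 = {1, 3, 6, 7}; Z4 = {1, 6, 7}; fixed.
Sat(EG (valid ∨ (grant ∨ valid))) = {1, 6, 7}
AF (EG (valid ∨ (grant ∨ valid))): least fixpoint, start Z0 = {1, 6, 7}, add states with every successor in Z. Already a fixed point.
Sat(AF (EG (valid ∨ (grant ∨ valid)))) = {1, 6, 7}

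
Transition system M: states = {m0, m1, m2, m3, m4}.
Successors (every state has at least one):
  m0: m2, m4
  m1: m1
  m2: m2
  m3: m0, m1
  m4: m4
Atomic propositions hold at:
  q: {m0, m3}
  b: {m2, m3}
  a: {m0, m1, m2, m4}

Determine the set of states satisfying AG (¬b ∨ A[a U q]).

Sat(¬b) = {m0, m1, m4}
A[a U q]: least fixpoint, start Z0 = Sat(q) = {m0, m3}, add states in Sat(a) with every successor in Z. Already a fixed point.
Sat(A[a U q]) = {m0, m3}
Sat(¬b ∨ A[a U q]) = {m0, m1, m3, m4}
AG (¬b ∨ A[a U q]): greatest fixpoint, start Z0 = {m0, m1, m3, m4}, keep only states in Sat with every successor in Z. Z1 = {m1, m3, m4}; Z2 = {m1, m4}; fixed.
Sat(AG (¬b ∨ A[a U q])) = {m1, m4}

{m1, m4}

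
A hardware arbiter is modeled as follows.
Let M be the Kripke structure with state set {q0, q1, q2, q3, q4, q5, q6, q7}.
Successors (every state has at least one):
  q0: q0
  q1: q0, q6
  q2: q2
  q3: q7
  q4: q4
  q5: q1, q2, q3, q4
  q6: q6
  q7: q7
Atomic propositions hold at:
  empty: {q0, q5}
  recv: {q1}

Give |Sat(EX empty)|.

Sat(EX empty) = {s : some successor in {q0, q5}} = {q0, q1}
|Sat(EX empty)| = |{q0, q1}| = 2.

2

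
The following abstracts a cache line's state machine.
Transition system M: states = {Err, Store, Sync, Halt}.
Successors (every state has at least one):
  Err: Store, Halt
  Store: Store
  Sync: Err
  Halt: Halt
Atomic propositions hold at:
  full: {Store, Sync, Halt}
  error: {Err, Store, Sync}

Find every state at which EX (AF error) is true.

AF error: least fixpoint, start Z0 = {Err, Store, Sync}, add states with every successor in Z. Already a fixed point.
Sat(AF error) = {Err, Store, Sync}
Sat(EX (AF error)) = {s : some successor in {Err, Store, Sync}} = {Err, Store, Sync}

{Err, Store, Sync}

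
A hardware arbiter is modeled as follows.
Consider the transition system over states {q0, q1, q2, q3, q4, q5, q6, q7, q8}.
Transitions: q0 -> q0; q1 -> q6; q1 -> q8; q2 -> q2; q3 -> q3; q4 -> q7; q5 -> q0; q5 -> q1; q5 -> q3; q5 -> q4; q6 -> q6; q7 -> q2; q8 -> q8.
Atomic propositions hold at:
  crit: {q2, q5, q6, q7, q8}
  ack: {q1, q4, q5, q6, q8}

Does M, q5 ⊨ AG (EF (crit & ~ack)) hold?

Sat(~ack) = {q0, q2, q3, q7}
Sat(crit & ~ack) = {q2, q7}
EF (crit & ~ack): least fixpoint, start Z0 = {q2, q7}, add states with some successor in Z. Z1 = {q2, q4, q7}; Z2 = {q2, q4, q5, q7}; fixed.
Sat(EF (crit & ~ack)) = {q2, q4, q5, q7}
AG (EF (crit & ~ack)): greatest fixpoint, start Z0 = {q2, q4, q5, q7}, keep only states in Sat with every successor in Z. Z1 = {q2, q4, q7}; fixed.
Sat(AG (EF (crit & ~ack))) = {q2, q4, q7}
q5 ∉ Sat(AG (EF (crit & ~ack))) = {q2, q4, q7}, so the formula does not hold at q5.

No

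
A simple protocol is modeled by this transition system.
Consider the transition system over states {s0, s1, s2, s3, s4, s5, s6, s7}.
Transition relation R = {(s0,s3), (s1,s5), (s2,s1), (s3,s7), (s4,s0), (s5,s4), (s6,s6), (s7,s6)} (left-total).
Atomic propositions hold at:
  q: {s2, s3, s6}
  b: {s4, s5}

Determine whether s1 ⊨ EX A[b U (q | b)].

Sat(q | b) = {s2, s3, s4, s5, s6}
A[b U (q | b)]: least fixpoint, start Z0 = Sat((q | b)) = {s2, s3, s4, s5, s6}, add states in Sat(b) with every successor in Z. Already a fixed point.
Sat(A[b U (q | b)]) = {s2, s3, s4, s5, s6}
Sat(EX A[b U (q | b)]) = {s : some successor in {s2, s3, s4, s5, s6}} = {s0, s1, s5, s6, s7}
s1 ∈ Sat(EX A[b U (q | b)]) = {s0, s1, s5, s6, s7}, so the formula holds at s1.

Yes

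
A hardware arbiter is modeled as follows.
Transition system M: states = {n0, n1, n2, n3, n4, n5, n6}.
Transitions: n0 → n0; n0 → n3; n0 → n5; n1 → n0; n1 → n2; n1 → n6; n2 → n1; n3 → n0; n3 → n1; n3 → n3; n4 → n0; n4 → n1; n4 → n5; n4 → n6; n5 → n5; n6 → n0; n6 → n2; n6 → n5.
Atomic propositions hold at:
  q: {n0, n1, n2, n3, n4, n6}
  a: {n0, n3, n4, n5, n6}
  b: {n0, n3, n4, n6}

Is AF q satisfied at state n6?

AF q: least fixpoint, start Z0 = {n0, n1, n2, n3, n4, n6}, add states with every successor in Z. Already a fixed point.
Sat(AF q) = {n0, n1, n2, n3, n4, n6}
n6 ∈ Sat(AF q) = {n0, n1, n2, n3, n4, n6}, so the formula holds at n6.

Yes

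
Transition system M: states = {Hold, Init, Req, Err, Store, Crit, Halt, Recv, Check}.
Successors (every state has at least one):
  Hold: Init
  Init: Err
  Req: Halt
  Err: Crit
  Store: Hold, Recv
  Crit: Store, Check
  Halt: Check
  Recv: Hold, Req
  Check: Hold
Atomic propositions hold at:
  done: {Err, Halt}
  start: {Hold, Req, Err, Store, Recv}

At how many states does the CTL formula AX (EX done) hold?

Sat(EX done) = {s : some successor in {Err, Halt}} = {Init, Req}
Sat(AX (EX done)) = {s : every successor in {Init, Req}} = {Hold}
|Sat(AX (EX done))| = |{Hold}| = 1.

1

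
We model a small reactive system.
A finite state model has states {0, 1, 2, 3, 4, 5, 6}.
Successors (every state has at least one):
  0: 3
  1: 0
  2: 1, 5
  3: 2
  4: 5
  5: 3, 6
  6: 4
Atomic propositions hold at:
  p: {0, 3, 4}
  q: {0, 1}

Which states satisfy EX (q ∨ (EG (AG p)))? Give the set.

{1, 2}

AG p: greatest fixpoint, start Z0 = {0, 3, 4}, keep only states in Sat with every successor in Z. Z1 = {0}; Z2 = ∅; fixed.
Sat(AG p) = ∅
EG (AG p): greatest fixpoint, start Z0 = ∅, keep only states in Sat with some successor in Z. Already a fixed point.
Sat(EG (AG p)) = ∅
Sat(q ∨ (EG (AG p))) = {0, 1}
Sat(EX (q ∨ (EG (AG p)))) = {s : some successor in {0, 1}} = {1, 2}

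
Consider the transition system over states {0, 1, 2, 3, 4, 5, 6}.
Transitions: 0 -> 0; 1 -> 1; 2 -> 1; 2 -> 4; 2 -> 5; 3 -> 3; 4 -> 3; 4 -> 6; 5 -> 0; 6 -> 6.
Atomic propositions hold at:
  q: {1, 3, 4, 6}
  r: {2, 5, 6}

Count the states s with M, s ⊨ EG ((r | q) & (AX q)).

4

Sat(r | q) = {1, 2, 3, 4, 5, 6}
Sat(AX q) = {s : every successor in {1, 3, 4, 6}} = {1, 3, 4, 6}
Sat((r | q) & (AX q)) = {1, 3, 4, 6}
EG ((r | q) & (AX q)): greatest fixpoint, start Z0 = {1, 3, 4, 6}, keep only states in Sat with some successor in Z. Already a fixed point.
Sat(EG ((r | q) & (AX q))) = {1, 3, 4, 6}
|Sat(EG ((r | q) & (AX q)))| = |{1, 3, 4, 6}| = 4.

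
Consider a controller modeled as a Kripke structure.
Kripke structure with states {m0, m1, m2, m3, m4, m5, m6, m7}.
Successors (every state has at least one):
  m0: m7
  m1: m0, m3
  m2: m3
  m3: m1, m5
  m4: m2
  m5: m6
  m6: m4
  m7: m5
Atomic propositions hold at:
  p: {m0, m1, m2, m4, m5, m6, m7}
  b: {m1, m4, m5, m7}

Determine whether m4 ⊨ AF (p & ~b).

Yes

Sat(~b) = {m0, m2, m3, m6}
Sat(p & ~b) = {m0, m2, m6}
AF (p & ~b): least fixpoint, start Z0 = {m0, m2, m6}, add states with every successor in Z. Z1 = {m0, m2, m4, m5, m6}; Z2 = {m0, m2, m4, m5, m6, m7}; fixed.
Sat(AF (p & ~b)) = {m0, m2, m4, m5, m6, m7}
m4 ∈ Sat(AF (p & ~b)) = {m0, m2, m4, m5, m6, m7}, so the formula holds at m4.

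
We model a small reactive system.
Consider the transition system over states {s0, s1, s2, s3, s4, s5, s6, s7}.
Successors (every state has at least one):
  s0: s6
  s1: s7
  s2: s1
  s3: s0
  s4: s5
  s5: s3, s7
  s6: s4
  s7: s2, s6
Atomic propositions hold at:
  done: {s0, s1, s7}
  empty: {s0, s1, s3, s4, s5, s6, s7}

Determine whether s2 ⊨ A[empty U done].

No

A[empty U done]: least fixpoint, start Z0 = Sat(done) = {s0, s1, s7}, add states in Sat(empty) with every successor in Z. Z1 = {s0, s1, s3, s7}; Z2 = {s0, s1, s3, s5, s7}; Z3 = {s0, s1, s3, s4, s5, s7}; Z4 = {s0, s1, s3, s4, s5, s6, s7}; fixed.
Sat(A[empty U done]) = {s0, s1, s3, s4, s5, s6, s7}
s2 ∉ Sat(A[empty U done]) = {s0, s1, s3, s4, s5, s6, s7}, so the formula does not hold at s2.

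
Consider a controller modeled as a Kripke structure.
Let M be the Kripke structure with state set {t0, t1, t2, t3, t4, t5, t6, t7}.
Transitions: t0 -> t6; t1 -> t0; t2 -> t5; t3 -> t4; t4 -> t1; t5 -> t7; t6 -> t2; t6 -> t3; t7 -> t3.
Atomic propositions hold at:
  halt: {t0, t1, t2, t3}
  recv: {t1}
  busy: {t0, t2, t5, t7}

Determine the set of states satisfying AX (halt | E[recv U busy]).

E[recv U busy]: least fixpoint, start Z0 = Sat(busy) = {t0, t2, t5, t7}, add states in Sat(recv) with some successor in Z. Z1 = {t0, t1, t2, t5, t7}; fixed.
Sat(E[recv U busy]) = {t0, t1, t2, t5, t7}
Sat(halt | E[recv U busy]) = {t0, t1, t2, t3, t5, t7}
Sat(AX (halt | E[recv U busy])) = {s : every successor in {t0, t1, t2, t3, t5, t7}} = {t1, t2, t4, t5, t6, t7}

{t1, t2, t4, t5, t6, t7}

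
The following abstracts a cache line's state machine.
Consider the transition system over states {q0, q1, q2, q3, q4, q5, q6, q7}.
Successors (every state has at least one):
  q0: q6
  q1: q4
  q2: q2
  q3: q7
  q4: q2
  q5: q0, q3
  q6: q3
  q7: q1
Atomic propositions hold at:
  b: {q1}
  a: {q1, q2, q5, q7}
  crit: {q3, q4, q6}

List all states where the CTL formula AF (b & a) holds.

{q0, q1, q3, q5, q6, q7}

Sat(b & a) = {q1}
AF (b & a): least fixpoint, start Z0 = {q1}, add states with every successor in Z. Z1 = {q1, q7}; Z2 = {q1, q3, q7}; Z3 = {q1, q3, q6, q7}; Z4 = {q0, q1, q3, q6, q7}; Z5 = {q0, q1, q3, q5, q6, q7}; fixed.
Sat(AF (b & a)) = {q0, q1, q3, q5, q6, q7}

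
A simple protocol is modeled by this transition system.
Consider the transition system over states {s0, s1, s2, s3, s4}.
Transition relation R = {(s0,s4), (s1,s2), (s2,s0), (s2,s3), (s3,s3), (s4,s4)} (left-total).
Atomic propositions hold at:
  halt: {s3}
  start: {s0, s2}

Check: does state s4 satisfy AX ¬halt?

Sat(¬halt) = {s0, s1, s2, s4}
Sat(AX ¬halt) = {s : every successor in {s0, s1, s2, s4}} = {s0, s1, s4}
s4 ∈ Sat(AX ¬halt) = {s0, s1, s4}, so the formula holds at s4.

Yes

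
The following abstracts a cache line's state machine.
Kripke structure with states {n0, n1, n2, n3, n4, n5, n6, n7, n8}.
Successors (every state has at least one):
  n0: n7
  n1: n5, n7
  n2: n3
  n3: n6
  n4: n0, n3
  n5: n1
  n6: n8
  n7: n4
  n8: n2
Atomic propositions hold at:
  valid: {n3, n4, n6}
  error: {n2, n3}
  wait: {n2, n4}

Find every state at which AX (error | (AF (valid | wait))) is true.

{n0, n2, n3, n4, n6, n7, n8}

Sat(valid | wait) = {n2, n3, n4, n6}
AF (valid | wait): least fixpoint, start Z0 = {n2, n3, n4, n6}, add states with every successor in Z. Z1 = {n2, n3, n4, n6, n7, n8}; Z2 = {n0, n2, n3, n4, n6, n7, n8}; fixed.
Sat(AF (valid | wait)) = {n0, n2, n3, n4, n6, n7, n8}
Sat(error | (AF (valid | wait))) = {n0, n2, n3, n4, n6, n7, n8}
Sat(AX (error | (AF (valid | wait)))) = {s : every successor in {n0, n2, n3, n4, n6, n7, n8}} = {n0, n2, n3, n4, n6, n7, n8}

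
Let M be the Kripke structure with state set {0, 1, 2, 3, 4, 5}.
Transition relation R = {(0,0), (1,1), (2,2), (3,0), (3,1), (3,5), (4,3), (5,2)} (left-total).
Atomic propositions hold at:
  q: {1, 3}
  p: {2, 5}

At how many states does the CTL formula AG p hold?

AG p: greatest fixpoint, start Z0 = {2, 5}, keep only states in Sat with every successor in Z. Already a fixed point.
Sat(AG p) = {2, 5}
|Sat(AG p)| = |{2, 5}| = 2.

2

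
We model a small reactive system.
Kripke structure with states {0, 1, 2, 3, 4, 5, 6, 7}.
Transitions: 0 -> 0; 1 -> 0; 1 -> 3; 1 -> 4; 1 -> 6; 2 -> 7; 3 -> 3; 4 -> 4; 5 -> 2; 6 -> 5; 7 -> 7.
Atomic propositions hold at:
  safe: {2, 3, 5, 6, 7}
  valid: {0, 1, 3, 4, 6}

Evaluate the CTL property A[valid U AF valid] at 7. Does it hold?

AF valid: least fixpoint, start Z0 = {0, 1, 3, 4, 6}, add states with every successor in Z. Already a fixed point.
Sat(AF valid) = {0, 1, 3, 4, 6}
A[valid U AF valid]: least fixpoint, start Z0 = Sat(AF valid) = {0, 1, 3, 4, 6}, add states in Sat(valid) with every successor in Z. Already a fixed point.
Sat(A[valid U AF valid]) = {0, 1, 3, 4, 6}
7 ∉ Sat(A[valid U AF valid]) = {0, 1, 3, 4, 6}, so the formula does not hold at 7.

No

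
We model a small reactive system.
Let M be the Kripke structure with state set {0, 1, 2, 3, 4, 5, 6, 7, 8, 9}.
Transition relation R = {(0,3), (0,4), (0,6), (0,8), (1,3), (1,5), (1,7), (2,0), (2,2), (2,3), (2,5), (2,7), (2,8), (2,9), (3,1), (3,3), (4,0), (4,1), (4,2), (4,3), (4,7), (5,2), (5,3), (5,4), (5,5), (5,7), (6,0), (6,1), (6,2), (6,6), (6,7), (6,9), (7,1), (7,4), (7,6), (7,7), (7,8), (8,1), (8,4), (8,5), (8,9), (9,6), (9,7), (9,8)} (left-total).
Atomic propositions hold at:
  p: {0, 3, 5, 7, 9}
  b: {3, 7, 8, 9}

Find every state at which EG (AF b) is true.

{3, 7, 8, 9}

AF b: least fixpoint, start Z0 = {3, 7, 8, 9}, add states with every successor in Z. Already a fixed point.
Sat(AF b) = {3, 7, 8, 9}
EG (AF b): greatest fixpoint, start Z0 = {3, 7, 8, 9}, keep only states in Sat with some successor in Z. Already a fixed point.
Sat(EG (AF b)) = {3, 7, 8, 9}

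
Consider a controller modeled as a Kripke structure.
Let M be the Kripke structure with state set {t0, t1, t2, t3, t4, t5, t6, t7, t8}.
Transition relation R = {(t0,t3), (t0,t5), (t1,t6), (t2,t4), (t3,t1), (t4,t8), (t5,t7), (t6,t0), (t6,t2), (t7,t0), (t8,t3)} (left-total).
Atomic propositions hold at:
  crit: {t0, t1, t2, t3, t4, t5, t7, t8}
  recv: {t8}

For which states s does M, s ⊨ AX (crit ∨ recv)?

Sat(crit ∨ recv) = {t0, t1, t2, t3, t4, t5, t7, t8}
Sat(AX (crit ∨ recv)) = {s : every successor in {t0, t1, t2, t3, t4, t5, t7, t8}} = {t0, t2, t3, t4, t5, t6, t7, t8}

{t0, t2, t3, t4, t5, t6, t7, t8}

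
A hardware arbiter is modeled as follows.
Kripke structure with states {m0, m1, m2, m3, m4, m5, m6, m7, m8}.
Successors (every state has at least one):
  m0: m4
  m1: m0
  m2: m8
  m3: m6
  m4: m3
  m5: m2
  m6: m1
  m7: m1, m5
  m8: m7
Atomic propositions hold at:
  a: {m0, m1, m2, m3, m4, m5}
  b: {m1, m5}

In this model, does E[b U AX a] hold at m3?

No

Sat(AX a) = {s : every successor in {m0, m1, m2, m3, m4, m5}} = {m0, m1, m4, m5, m6, m7}
E[b U AX a]: least fixpoint, start Z0 = Sat(AX a) = {m0, m1, m4, m5, m6, m7}, add states in Sat(b) with some successor in Z. Already a fixed point.
Sat(E[b U AX a]) = {m0, m1, m4, m5, m6, m7}
m3 ∉ Sat(E[b U AX a]) = {m0, m1, m4, m5, m6, m7}, so the formula does not hold at m3.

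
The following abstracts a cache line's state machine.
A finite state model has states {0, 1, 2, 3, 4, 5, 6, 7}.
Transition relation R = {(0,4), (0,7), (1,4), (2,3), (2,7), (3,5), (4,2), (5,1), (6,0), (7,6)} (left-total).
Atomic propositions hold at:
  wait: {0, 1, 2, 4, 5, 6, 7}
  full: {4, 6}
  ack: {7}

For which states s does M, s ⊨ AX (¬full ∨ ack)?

{2, 3, 4, 5, 6}

Sat(¬full) = {0, 1, 2, 3, 5, 7}
Sat(¬full ∨ ack) = {0, 1, 2, 3, 5, 7}
Sat(AX (¬full ∨ ack)) = {s : every successor in {0, 1, 2, 3, 5, 7}} = {2, 3, 4, 5, 6}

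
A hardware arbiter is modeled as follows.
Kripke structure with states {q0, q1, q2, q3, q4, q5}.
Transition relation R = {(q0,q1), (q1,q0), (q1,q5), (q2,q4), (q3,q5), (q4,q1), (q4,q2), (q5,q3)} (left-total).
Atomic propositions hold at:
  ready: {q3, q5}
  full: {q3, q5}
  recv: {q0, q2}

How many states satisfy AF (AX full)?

2

Sat(AX full) = {s : every successor in {q3, q5}} = {q3, q5}
AF (AX full): least fixpoint, start Z0 = {q3, q5}, add states with every successor in Z. Already a fixed point.
Sat(AF (AX full)) = {q3, q5}
|Sat(AF (AX full))| = |{q3, q5}| = 2.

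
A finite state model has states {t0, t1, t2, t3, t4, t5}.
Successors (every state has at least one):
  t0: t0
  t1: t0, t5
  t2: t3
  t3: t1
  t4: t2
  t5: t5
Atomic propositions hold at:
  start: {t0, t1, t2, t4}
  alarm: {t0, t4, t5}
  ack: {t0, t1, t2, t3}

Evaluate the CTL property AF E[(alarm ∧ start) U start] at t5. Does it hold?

No

Sat(alarm ∧ start) = {t0, t4}
E[(alarm ∧ start) U start]: least fixpoint, start Z0 = Sat(start) = {t0, t1, t2, t4}, add states in Sat(alarm ∧ start) with some successor in Z. Already a fixed point.
Sat(E[(alarm ∧ start) U start]) = {t0, t1, t2, t4}
AF E[(alarm ∧ start) U start]: least fixpoint, start Z0 = {t0, t1, t2, t4}, add states with every successor in Z. Z1 = {t0, t1, t2, t3, t4}; fixed.
Sat(AF E[(alarm ∧ start) U start]) = {t0, t1, t2, t3, t4}
t5 ∉ Sat(AF E[(alarm ∧ start) U start]) = {t0, t1, t2, t3, t4}, so the formula does not hold at t5.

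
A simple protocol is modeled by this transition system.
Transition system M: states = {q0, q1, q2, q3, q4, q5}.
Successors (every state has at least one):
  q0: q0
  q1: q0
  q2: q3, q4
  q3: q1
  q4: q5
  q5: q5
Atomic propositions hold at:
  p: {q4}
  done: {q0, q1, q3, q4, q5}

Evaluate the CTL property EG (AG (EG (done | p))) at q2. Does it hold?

Sat(done | p) = {q0, q1, q3, q4, q5}
EG (done | p): greatest fixpoint, start Z0 = {q0, q1, q3, q4, q5}, keep only states in Sat with some successor in Z. Already a fixed point.
Sat(EG (done | p)) = {q0, q1, q3, q4, q5}
AG (EG (done | p)): greatest fixpoint, start Z0 = {q0, q1, q3, q4, q5}, keep only states in Sat with every successor in Z. Already a fixed point.
Sat(AG (EG (done | p))) = {q0, q1, q3, q4, q5}
EG (AG (EG (done | p))): greatest fixpoint, start Z0 = {q0, q1, q3, q4, q5}, keep only states in Sat with some successor in Z. Already a fixed point.
Sat(EG (AG (EG (done | p)))) = {q0, q1, q3, q4, q5}
q2 ∉ Sat(EG (AG (EG (done | p)))) = {q0, q1, q3, q4, q5}, so the formula does not hold at q2.

No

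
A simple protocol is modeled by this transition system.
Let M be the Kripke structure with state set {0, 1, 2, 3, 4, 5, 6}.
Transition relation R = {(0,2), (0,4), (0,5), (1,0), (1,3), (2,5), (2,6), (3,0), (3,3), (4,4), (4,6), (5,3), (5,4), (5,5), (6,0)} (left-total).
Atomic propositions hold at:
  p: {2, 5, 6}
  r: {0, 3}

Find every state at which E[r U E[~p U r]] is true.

Sat(~p) = {0, 1, 3, 4}
E[~p U r]: least fixpoint, start Z0 = Sat(r) = {0, 3}, add states in Sat(~p) with some successor in Z. Z1 = {0, 1, 3}; fixed.
Sat(E[~p U r]) = {0, 1, 3}
E[r U E[~p U r]]: least fixpoint, start Z0 = Sat(E[~p U r]) = {0, 1, 3}, add states in Sat(r) with some successor in Z. Already a fixed point.
Sat(E[r U E[~p U r]]) = {0, 1, 3}

{0, 1, 3}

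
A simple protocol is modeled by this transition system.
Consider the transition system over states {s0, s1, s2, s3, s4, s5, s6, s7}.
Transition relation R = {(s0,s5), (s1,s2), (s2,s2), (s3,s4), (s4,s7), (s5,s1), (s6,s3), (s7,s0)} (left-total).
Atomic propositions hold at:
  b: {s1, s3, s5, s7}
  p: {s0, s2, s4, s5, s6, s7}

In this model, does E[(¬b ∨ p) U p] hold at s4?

Yes

Sat(¬b) = {s0, s2, s4, s6}
Sat(¬b ∨ p) = {s0, s2, s4, s5, s6, s7}
E[(¬b ∨ p) U p]: least fixpoint, start Z0 = Sat(p) = {s0, s2, s4, s5, s6, s7}, add states in Sat(¬b ∨ p) with some successor in Z. Already a fixed point.
Sat(E[(¬b ∨ p) U p]) = {s0, s2, s4, s5, s6, s7}
s4 ∈ Sat(E[(¬b ∨ p) U p]) = {s0, s2, s4, s5, s6, s7}, so the formula holds at s4.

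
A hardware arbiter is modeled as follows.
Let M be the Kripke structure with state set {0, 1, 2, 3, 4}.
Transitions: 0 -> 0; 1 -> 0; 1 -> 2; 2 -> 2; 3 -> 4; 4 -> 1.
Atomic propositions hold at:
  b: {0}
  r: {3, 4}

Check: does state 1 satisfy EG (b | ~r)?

Yes

Sat(~r) = {0, 1, 2}
Sat(b | ~r) = {0, 1, 2}
EG (b | ~r): greatest fixpoint, start Z0 = {0, 1, 2}, keep only states in Sat with some successor in Z. Already a fixed point.
Sat(EG (b | ~r)) = {0, 1, 2}
1 ∈ Sat(EG (b | ~r)) = {0, 1, 2}, so the formula holds at 1.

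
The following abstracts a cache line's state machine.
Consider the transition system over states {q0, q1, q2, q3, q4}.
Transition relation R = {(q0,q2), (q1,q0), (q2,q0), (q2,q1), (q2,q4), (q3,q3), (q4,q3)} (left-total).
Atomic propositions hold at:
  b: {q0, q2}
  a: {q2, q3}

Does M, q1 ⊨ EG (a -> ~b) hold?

Sat(~b) = {q1, q3, q4}
Sat(a -> ~b) = {q0, q1, q3, q4}
EG (a -> ~b): greatest fixpoint, start Z0 = {q0, q1, q3, q4}, keep only states in Sat with some successor in Z. Z1 = {q1, q3, q4}; Z2 = {q3, q4}; fixed.
Sat(EG (a -> ~b)) = {q3, q4}
q1 ∉ Sat(EG (a -> ~b)) = {q3, q4}, so the formula does not hold at q1.

No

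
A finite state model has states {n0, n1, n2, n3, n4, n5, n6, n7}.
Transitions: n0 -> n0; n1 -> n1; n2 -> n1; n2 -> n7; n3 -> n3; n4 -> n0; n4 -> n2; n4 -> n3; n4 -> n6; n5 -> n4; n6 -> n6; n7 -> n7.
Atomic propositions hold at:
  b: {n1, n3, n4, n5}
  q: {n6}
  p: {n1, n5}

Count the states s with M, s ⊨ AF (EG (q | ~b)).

4

Sat(~b) = {n0, n2, n6, n7}
Sat(q | ~b) = {n0, n2, n6, n7}
EG (q | ~b): greatest fixpoint, start Z0 = {n0, n2, n6, n7}, keep only states in Sat with some successor in Z. Already a fixed point.
Sat(EG (q | ~b)) = {n0, n2, n6, n7}
AF (EG (q | ~b)): least fixpoint, start Z0 = {n0, n2, n6, n7}, add states with every successor in Z. Already a fixed point.
Sat(AF (EG (q | ~b))) = {n0, n2, n6, n7}
|Sat(AF (EG (q | ~b)))| = |{n0, n2, n6, n7}| = 4.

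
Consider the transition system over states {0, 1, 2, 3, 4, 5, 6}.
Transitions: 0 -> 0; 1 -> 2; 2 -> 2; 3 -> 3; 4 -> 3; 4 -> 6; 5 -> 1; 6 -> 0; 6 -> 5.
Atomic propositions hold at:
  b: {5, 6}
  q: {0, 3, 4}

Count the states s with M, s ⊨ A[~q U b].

2

Sat(~q) = {1, 2, 5, 6}
A[~q U b]: least fixpoint, start Z0 = Sat(b) = {5, 6}, add states in Sat(~q) with every successor in Z. Already a fixed point.
Sat(A[~q U b]) = {5, 6}
|Sat(A[~q U b])| = |{5, 6}| = 2.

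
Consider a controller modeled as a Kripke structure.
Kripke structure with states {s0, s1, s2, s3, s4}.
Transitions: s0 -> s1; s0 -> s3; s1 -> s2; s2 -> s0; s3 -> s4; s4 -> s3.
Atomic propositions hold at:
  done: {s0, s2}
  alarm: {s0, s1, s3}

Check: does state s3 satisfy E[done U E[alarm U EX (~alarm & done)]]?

Sat(~alarm) = {s2, s4}
Sat(~alarm & done) = {s2}
Sat(EX (~alarm & done)) = {s : some successor in {s2}} = {s1}
E[alarm U EX (~alarm & done)]: least fixpoint, start Z0 = Sat(EX (~alarm & done)) = {s1}, add states in Sat(alarm) with some successor in Z. Z1 = {s0, s1}; fixed.
Sat(E[alarm U EX (~alarm & done)]) = {s0, s1}
E[done U E[alarm U EX (~alarm & done)]]: least fixpoint, start Z0 = Sat(E[alarm U EX (~alarm & done)]) = {s0, s1}, add states in Sat(done) with some successor in Z. Z1 = {s0, s1, s2}; fixed.
Sat(E[done U E[alarm U EX (~alarm & done)]]) = {s0, s1, s2}
s3 ∉ Sat(E[done U E[alarm U EX (~alarm & done)]]) = {s0, s1, s2}, so the formula does not hold at s3.

No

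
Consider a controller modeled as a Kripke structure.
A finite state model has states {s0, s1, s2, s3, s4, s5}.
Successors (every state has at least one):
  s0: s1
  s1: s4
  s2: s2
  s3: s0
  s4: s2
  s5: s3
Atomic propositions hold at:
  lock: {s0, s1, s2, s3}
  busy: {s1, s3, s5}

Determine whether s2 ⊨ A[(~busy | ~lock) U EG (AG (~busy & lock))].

Sat(~busy) = {s0, s2, s4}
Sat(~lock) = {s4, s5}
Sat(~busy | ~lock) = {s0, s2, s4, s5}
Sat(~busy & lock) = {s0, s2}
AG (~busy & lock): greatest fixpoint, start Z0 = {s0, s2}, keep only states in Sat with every successor in Z. Z1 = {s2}; fixed.
Sat(AG (~busy & lock)) = {s2}
EG (AG (~busy & lock)): greatest fixpoint, start Z0 = {s2}, keep only states in Sat with some successor in Z. Already a fixed point.
Sat(EG (AG (~busy & lock))) = {s2}
A[(~busy | ~lock) U EG (AG (~busy & lock))]: least fixpoint, start Z0 = Sat(EG (AG (~busy & lock))) = {s2}, add states in Sat(~busy | ~lock) with every successor in Z. Z1 = {s2, s4}; fixed.
Sat(A[(~busy | ~lock) U EG (AG (~busy & lock))]) = {s2, s4}
s2 ∈ Sat(A[(~busy | ~lock) U EG (AG (~busy & lock))]) = {s2, s4}, so the formula holds at s2.

Yes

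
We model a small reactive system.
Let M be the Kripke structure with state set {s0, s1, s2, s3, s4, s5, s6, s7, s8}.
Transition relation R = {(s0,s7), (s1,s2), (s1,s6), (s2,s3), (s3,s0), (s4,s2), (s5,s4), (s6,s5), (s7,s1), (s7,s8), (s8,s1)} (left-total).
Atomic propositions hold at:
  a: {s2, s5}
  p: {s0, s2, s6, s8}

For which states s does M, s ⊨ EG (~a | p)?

Sat(~a) = {s0, s1, s3, s4, s6, s7, s8}
Sat(~a | p) = {s0, s1, s2, s3, s4, s6, s7, s8}
EG (~a | p): greatest fixpoint, start Z0 = {s0, s1, s2, s3, s4, s6, s7, s8}, keep only states in Sat with some successor in Z. Z1 = {s0, s1, s2, s3, s4, s7, s8}; fixed.
Sat(EG (~a | p)) = {s0, s1, s2, s3, s4, s7, s8}

{s0, s1, s2, s3, s4, s7, s8}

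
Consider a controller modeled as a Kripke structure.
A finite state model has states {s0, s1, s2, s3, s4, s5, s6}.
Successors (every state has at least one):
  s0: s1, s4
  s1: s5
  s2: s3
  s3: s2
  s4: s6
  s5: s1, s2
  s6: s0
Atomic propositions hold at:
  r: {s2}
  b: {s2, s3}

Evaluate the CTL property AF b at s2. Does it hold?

AF b: least fixpoint, start Z0 = {s2, s3}, add states with every successor in Z. Already a fixed point.
Sat(AF b) = {s2, s3}
s2 ∈ Sat(AF b) = {s2, s3}, so the formula holds at s2.

Yes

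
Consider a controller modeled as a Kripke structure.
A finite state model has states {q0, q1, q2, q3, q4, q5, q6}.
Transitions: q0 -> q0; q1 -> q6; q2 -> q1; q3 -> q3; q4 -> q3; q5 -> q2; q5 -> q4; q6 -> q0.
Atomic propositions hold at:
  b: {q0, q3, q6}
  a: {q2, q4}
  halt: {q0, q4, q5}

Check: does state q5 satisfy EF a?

Yes

EF a: least fixpoint, start Z0 = {q2, q4}, add states with some successor in Z. Z1 = {q2, q4, q5}; fixed.
Sat(EF a) = {q2, q4, q5}
q5 ∈ Sat(EF a) = {q2, q4, q5}, so the formula holds at q5.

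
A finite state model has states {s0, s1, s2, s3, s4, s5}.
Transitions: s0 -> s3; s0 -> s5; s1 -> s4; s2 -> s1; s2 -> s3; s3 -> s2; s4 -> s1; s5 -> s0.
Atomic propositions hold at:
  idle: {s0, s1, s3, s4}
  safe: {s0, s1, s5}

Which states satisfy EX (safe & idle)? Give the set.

Sat(safe & idle) = {s0, s1}
Sat(EX (safe & idle)) = {s : some successor in {s0, s1}} = {s2, s4, s5}

{s2, s4, s5}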